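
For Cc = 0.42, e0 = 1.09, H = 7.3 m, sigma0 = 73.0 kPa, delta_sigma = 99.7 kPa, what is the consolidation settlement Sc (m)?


Using Sc = Cc * H / (1 + e0) * log10((sigma0 + delta_sigma) / sigma0)
Stress ratio = (73.0 + 99.7) / 73.0 = 2.36575
log10(2.36575) = 0.373969
Cc * H / (1 + e0) = 0.42 * 7.3 / (1 + 1.09) = 1.46699
Sc = 1.46699 * 0.373969
Sc = 0.5486 m


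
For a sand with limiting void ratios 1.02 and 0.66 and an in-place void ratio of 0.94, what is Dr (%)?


Using Dr = (e_max - e) / (e_max - e_min) * 100
e_max - e = 1.02 - 0.94 = 0.08
e_max - e_min = 1.02 - 0.66 = 0.36
Dr = 0.08 / 0.36 * 100
Dr = 22.22 %


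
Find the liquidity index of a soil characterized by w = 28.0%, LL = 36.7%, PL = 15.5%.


First compute the plasticity index:
PI = LL - PL = 36.7 - 15.5 = 21.2
Then compute the liquidity index:
LI = (w - PL) / PI
LI = (28.0 - 15.5) / 21.2
LI = 0.59


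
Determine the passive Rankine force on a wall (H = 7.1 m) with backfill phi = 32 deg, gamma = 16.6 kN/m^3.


Compute passive earth pressure coefficient:
Kp = tan^2(45 + phi/2) = tan^2(61.0) = 3.254588
Compute passive force:
Pp = 0.5 * Kp * gamma * H^2
Pp = 0.5 * 3.254588 * 16.6 * 7.1^2
Pp = 1361.73 kN/m


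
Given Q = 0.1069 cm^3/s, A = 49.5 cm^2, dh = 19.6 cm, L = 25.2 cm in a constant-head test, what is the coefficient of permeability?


Result: 0.002777 cm/s

Derivation:
Compute hydraulic gradient:
i = dh / L = 19.6 / 25.2 = 0.777778
Then apply Darcy's law:
k = Q / (A * i)
k = 0.1069 / (49.5 * 0.777778)
k = 0.1069 / 38.5
k = 0.002777 cm/s


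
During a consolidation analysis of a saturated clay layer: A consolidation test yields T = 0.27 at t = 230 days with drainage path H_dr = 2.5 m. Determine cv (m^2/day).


Result: 0.00734 m^2/day

Derivation:
Using cv = T * H_dr^2 / t
H_dr^2 = 2.5^2 = 6.25
cv = 0.27 * 6.25 / 230
cv = 0.00734 m^2/day


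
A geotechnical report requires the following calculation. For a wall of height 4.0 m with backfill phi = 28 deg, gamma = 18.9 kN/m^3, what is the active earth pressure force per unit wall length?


Result: 54.59 kN/m

Derivation:
Compute active earth pressure coefficient:
Ka = tan^2(45 - phi/2) = tan^2(31.0) = 0.361033
Compute active force:
Pa = 0.5 * Ka * gamma * H^2
Pa = 0.5 * 0.361033 * 18.9 * 4.0^2
Pa = 54.59 kN/m


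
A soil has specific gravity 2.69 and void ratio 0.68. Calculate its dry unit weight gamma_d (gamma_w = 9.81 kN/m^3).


Using gamma_d = Gs * gamma_w / (1 + e)
gamma_d = 2.69 * 9.81 / (1 + 0.68)
gamma_d = 2.69 * 9.81 / 1.68
gamma_d = 15.708 kN/m^3


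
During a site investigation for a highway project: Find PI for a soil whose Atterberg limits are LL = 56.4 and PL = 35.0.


Using PI = LL - PL
PI = 56.4 - 35.0
PI = 21.4


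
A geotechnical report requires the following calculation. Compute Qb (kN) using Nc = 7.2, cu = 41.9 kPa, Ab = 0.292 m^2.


Result: 88.09 kN

Derivation:
Using Qb = Nc * cu * Ab
Qb = 7.2 * 41.9 * 0.292
Qb = 88.09 kN


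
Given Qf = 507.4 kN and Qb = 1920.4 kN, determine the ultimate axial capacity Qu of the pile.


Using Qu = Qf + Qb
Qu = 507.4 + 1920.4
Qu = 2427.8 kN


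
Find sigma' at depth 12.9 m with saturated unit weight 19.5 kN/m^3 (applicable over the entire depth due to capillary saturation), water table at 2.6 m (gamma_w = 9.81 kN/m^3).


Total stress = gamma_sat * depth
sigma = 19.5 * 12.9 = 251.55 kPa
Pore water pressure u = gamma_w * (depth - d_wt)
u = 9.81 * (12.9 - 2.6) = 101.043 kPa
Effective stress = sigma - u
sigma' = 251.55 - 101.043 = 150.51 kPa


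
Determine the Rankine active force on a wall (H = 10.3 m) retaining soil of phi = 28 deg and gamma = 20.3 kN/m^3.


Result: 388.77 kN/m

Derivation:
Compute active earth pressure coefficient:
Ka = tan^2(45 - phi/2) = tan^2(31.0) = 0.361033
Compute active force:
Pa = 0.5 * Ka * gamma * H^2
Pa = 0.5 * 0.361033 * 20.3 * 10.3^2
Pa = 388.77 kN/m


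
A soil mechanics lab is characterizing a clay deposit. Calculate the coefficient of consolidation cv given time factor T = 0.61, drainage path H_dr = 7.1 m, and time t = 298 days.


Using cv = T * H_dr^2 / t
H_dr^2 = 7.1^2 = 50.41
cv = 0.61 * 50.41 / 298
cv = 0.10319 m^2/day


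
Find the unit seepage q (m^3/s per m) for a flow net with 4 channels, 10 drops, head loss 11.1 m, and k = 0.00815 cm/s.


Result: 0.0003619 m^3/s per m

Derivation:
Convert k to m/s for unit consistency with H:
k = 0.00815 cm/s = 0.00815 / 100 m/s = 8.15e-05 m/s
Using q = k * H * Nf / Nd
Nf / Nd = 4 / 10 = 0.4
q = 8.15e-05 * 11.1 * 0.4
q = 0.0003619 m^3/s per m


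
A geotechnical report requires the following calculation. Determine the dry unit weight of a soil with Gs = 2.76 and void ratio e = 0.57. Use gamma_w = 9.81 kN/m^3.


Result: 17.246 kN/m^3

Derivation:
Using gamma_d = Gs * gamma_w / (1 + e)
gamma_d = 2.76 * 9.81 / (1 + 0.57)
gamma_d = 2.76 * 9.81 / 1.57
gamma_d = 17.246 kN/m^3


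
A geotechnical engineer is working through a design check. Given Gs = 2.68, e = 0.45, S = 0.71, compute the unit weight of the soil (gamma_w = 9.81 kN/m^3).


Using gamma = gamma_w * (Gs + S*e) / (1 + e)
Numerator: Gs + S*e = 2.68 + 0.71*0.45 = 2.9995
Denominator: 1 + e = 1 + 0.45 = 1.45
gamma = 9.81 * 2.9995 / 1.45
gamma = 20.293 kN/m^3


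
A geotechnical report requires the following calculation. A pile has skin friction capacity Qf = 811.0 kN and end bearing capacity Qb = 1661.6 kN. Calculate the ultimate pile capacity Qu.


Using Qu = Qf + Qb
Qu = 811.0 + 1661.6
Qu = 2472.6 kN


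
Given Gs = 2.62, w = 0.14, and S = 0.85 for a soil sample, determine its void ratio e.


Using the relation e = Gs * w / S
e = 2.62 * 0.14 / 0.85
e = 0.4315


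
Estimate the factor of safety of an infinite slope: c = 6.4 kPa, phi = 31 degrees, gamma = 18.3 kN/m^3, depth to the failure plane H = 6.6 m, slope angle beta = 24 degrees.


Result: 1.492

Derivation:
Using Fs = c / (gamma*H*sin(beta)*cos(beta)) + tan(phi)/tan(beta)
Cohesion contribution = 6.4 / (18.3*6.6*sin(24)*cos(24))
Cohesion contribution = 0.142607
Friction contribution = tan(31)/tan(24) = 1.34956
Fs = 0.142607 + 1.34956
Fs = 1.492


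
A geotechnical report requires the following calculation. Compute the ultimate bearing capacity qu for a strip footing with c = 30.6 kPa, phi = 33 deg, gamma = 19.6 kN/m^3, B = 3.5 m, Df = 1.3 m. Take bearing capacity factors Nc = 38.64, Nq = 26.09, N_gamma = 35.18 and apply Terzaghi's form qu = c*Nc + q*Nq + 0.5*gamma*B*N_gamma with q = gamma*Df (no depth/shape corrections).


Result: 3053.83 kPa

Derivation:
Compute qu = c*Nc + gamma*Df*Nq + 0.5*gamma*B*N_gamma
Term 1: 30.6 * 38.64 = 1182.384
Term 2: 19.6 * 1.3 * 26.09 = 664.7732
Term 3: 0.5 * 19.6 * 3.5 * 35.18 = 1206.674
qu = 1182.384 + 664.7732 + 1206.674
qu = 3053.83 kPa


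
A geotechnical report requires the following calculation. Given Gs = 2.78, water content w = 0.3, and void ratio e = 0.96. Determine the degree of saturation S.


Using S = Gs * w / e
S = 2.78 * 0.3 / 0.96
S = 0.8688


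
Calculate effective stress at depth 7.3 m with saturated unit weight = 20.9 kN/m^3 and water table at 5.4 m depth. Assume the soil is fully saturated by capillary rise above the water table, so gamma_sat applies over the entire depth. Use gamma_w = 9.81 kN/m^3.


Total stress = gamma_sat * depth
sigma = 20.9 * 7.3 = 152.57 kPa
Pore water pressure u = gamma_w * (depth - d_wt)
u = 9.81 * (7.3 - 5.4) = 18.639 kPa
Effective stress = sigma - u
sigma' = 152.57 - 18.639 = 133.93 kPa


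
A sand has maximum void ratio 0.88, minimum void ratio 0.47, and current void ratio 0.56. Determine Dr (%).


Result: 78.05 %

Derivation:
Using Dr = (e_max - e) / (e_max - e_min) * 100
e_max - e = 0.88 - 0.56 = 0.32
e_max - e_min = 0.88 - 0.47 = 0.41
Dr = 0.32 / 0.41 * 100
Dr = 78.05 %


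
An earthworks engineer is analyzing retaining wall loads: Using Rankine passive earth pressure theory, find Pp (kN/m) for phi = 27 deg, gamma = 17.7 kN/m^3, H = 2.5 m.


Compute passive earth pressure coefficient:
Kp = tan^2(45 + phi/2) = tan^2(58.5) = 2.66294
Compute passive force:
Pp = 0.5 * Kp * gamma * H^2
Pp = 0.5 * 2.66294 * 17.7 * 2.5^2
Pp = 147.29 kN/m


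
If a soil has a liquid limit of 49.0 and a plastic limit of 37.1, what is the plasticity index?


Using PI = LL - PL
PI = 49.0 - 37.1
PI = 11.9


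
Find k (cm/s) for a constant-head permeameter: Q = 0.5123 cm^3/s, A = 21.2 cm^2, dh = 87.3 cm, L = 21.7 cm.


Result: 0.006007 cm/s

Derivation:
Compute hydraulic gradient:
i = dh / L = 87.3 / 21.7 = 4.02304
Then apply Darcy's law:
k = Q / (A * i)
k = 0.5123 / (21.2 * 4.02304)
k = 0.5123 / 85.2885
k = 0.006007 cm/s


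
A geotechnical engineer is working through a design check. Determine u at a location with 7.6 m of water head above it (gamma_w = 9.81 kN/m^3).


Result: 74.56 kPa

Derivation:
Using u = gamma_w * h_w
u = 9.81 * 7.6
u = 74.56 kPa


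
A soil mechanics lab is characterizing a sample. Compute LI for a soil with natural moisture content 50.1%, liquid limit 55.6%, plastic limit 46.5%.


First compute the plasticity index:
PI = LL - PL = 55.6 - 46.5 = 9.1
Then compute the liquidity index:
LI = (w - PL) / PI
LI = (50.1 - 46.5) / 9.1
LI = 0.396


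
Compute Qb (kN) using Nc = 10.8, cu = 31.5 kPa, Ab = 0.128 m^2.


Using Qb = Nc * cu * Ab
Qb = 10.8 * 31.5 * 0.128
Qb = 43.55 kN


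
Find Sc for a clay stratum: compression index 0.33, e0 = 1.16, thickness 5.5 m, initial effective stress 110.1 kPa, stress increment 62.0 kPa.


Using Sc = Cc * H / (1 + e0) * log10((sigma0 + delta_sigma) / sigma0)
Stress ratio = (110.1 + 62.0) / 110.1 = 1.56312
log10(1.56312) = 0.193994
Cc * H / (1 + e0) = 0.33 * 5.5 / (1 + 1.16) = 0.840278
Sc = 0.840278 * 0.193994
Sc = 0.163 m


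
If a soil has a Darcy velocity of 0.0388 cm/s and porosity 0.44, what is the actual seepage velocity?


Using v_s = v_d / n
v_s = 0.0388 / 0.44
v_s = 0.08818 cm/s


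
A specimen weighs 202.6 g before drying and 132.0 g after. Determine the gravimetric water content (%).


Using w = (m_wet - m_dry) / m_dry * 100
m_wet - m_dry = 202.6 - 132.0 = 70.6 g
w = 70.6 / 132.0 * 100
w = 53.48 %


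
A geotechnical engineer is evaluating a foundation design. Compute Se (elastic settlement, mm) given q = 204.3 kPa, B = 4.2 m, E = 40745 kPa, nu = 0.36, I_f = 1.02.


Using Se = q * B * (1 - nu^2) * I_f / E
1 - nu^2 = 1 - 0.36^2 = 0.8704
Se = 204.3 * 4.2 * 0.8704 * 1.02 / 40745
Se = 0.018697 m
Convert to mm: Se = 0.018697 * 1000 = 18.697 mm


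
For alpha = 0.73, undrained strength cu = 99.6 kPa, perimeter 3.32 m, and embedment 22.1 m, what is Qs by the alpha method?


Using Qs = alpha * cu * perimeter * L
Qs = 0.73 * 99.6 * 3.32 * 22.1
Qs = 5334.73 kN


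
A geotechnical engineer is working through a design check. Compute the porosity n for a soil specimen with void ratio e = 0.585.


Using the relation n = e / (1 + e)
n = 0.585 / (1 + 0.585)
n = 0.585 / 1.585
n = 0.3691


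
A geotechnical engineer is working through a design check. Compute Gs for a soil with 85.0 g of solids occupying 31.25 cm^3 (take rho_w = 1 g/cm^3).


Using Gs = m_s / (V_s * rho_w)
Since rho_w = 1 g/cm^3:
Gs = 85.0 / 31.25
Gs = 2.72


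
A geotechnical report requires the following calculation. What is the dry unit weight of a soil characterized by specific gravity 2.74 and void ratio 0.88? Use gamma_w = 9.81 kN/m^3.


Using gamma_d = Gs * gamma_w / (1 + e)
gamma_d = 2.74 * 9.81 / (1 + 0.88)
gamma_d = 2.74 * 9.81 / 1.88
gamma_d = 14.298 kN/m^3


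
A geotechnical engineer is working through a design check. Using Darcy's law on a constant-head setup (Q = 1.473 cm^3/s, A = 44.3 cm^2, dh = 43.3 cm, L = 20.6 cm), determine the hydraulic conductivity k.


Compute hydraulic gradient:
i = dh / L = 43.3 / 20.6 = 2.10194
Then apply Darcy's law:
k = Q / (A * i)
k = 1.473 / (44.3 * 2.10194)
k = 1.473 / 93.116
k = 0.015819 cm/s


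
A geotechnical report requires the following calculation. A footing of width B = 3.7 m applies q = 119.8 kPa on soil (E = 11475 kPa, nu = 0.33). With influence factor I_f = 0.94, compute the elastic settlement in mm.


Result: 32.356 mm

Derivation:
Using Se = q * B * (1 - nu^2) * I_f / E
1 - nu^2 = 1 - 0.33^2 = 0.8911
Se = 119.8 * 3.7 * 0.8911 * 0.94 / 11475
Se = 0.032356 m
Convert to mm: Se = 0.032356 * 1000 = 32.356 mm


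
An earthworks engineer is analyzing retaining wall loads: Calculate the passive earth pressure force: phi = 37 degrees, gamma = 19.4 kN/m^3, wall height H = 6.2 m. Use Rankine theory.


Result: 1499.97 kN/m

Derivation:
Compute passive earth pressure coefficient:
Kp = tan^2(45 + phi/2) = tan^2(63.5) = 4.022791
Compute passive force:
Pp = 0.5 * Kp * gamma * H^2
Pp = 0.5 * 4.022791 * 19.4 * 6.2^2
Pp = 1499.97 kN/m


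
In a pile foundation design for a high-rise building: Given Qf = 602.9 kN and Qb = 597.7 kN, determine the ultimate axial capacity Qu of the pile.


Using Qu = Qf + Qb
Qu = 602.9 + 597.7
Qu = 1200.6 kN


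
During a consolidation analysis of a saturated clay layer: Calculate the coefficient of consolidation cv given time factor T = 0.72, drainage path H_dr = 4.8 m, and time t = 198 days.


Using cv = T * H_dr^2 / t
H_dr^2 = 4.8^2 = 23.04
cv = 0.72 * 23.04 / 198
cv = 0.08378 m^2/day


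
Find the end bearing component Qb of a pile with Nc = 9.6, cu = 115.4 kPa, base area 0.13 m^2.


Using Qb = Nc * cu * Ab
Qb = 9.6 * 115.4 * 0.13
Qb = 144.02 kN


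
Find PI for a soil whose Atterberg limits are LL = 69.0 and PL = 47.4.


Result: 21.6

Derivation:
Using PI = LL - PL
PI = 69.0 - 47.4
PI = 21.6


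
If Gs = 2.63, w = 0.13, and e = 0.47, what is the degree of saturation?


Using S = Gs * w / e
S = 2.63 * 0.13 / 0.47
S = 0.7274


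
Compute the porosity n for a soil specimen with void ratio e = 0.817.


Using the relation n = e / (1 + e)
n = 0.817 / (1 + 0.817)
n = 0.817 / 1.817
n = 0.4496


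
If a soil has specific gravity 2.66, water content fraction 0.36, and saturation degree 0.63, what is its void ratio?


Using the relation e = Gs * w / S
e = 2.66 * 0.36 / 0.63
e = 1.52


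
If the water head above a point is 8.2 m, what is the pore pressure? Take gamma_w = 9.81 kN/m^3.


Result: 80.44 kPa

Derivation:
Using u = gamma_w * h_w
u = 9.81 * 8.2
u = 80.44 kPa


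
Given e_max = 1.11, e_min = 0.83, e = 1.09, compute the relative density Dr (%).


Result: 7.14 %

Derivation:
Using Dr = (e_max - e) / (e_max - e_min) * 100
e_max - e = 1.11 - 1.09 = 0.02
e_max - e_min = 1.11 - 0.83 = 0.28
Dr = 0.02 / 0.28 * 100
Dr = 7.14 %


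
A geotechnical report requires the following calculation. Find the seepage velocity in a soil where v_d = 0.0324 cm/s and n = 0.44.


Result: 0.07364 cm/s

Derivation:
Using v_s = v_d / n
v_s = 0.0324 / 0.44
v_s = 0.07364 cm/s


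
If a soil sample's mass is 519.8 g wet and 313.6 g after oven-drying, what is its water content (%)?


Using w = (m_wet - m_dry) / m_dry * 100
m_wet - m_dry = 519.8 - 313.6 = 206.2 g
w = 206.2 / 313.6 * 100
w = 65.75 %


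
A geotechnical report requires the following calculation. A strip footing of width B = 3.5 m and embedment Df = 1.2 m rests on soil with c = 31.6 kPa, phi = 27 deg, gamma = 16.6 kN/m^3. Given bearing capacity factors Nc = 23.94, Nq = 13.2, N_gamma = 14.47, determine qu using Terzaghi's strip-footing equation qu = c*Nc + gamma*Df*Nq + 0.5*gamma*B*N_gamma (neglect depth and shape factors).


Compute qu = c*Nc + gamma*Df*Nq + 0.5*gamma*B*N_gamma
Term 1: 31.6 * 23.94 = 756.504
Term 2: 16.6 * 1.2 * 13.2 = 262.944
Term 3: 0.5 * 16.6 * 3.5 * 14.47 = 420.3535
qu = 756.504 + 262.944 + 420.3535
qu = 1439.8 kPa


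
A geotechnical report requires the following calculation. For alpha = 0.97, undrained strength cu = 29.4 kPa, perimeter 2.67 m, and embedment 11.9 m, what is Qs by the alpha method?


Result: 906.1 kN

Derivation:
Using Qs = alpha * cu * perimeter * L
Qs = 0.97 * 29.4 * 2.67 * 11.9
Qs = 906.1 kN


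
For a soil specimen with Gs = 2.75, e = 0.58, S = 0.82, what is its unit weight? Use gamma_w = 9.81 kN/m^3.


Result: 20.027 kN/m^3

Derivation:
Using gamma = gamma_w * (Gs + S*e) / (1 + e)
Numerator: Gs + S*e = 2.75 + 0.82*0.58 = 3.2256
Denominator: 1 + e = 1 + 0.58 = 1.58
gamma = 9.81 * 3.2256 / 1.58
gamma = 20.027 kN/m^3


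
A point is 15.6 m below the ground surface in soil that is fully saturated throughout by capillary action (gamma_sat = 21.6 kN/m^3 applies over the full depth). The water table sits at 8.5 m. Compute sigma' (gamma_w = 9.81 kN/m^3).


Total stress = gamma_sat * depth
sigma = 21.6 * 15.6 = 336.96 kPa
Pore water pressure u = gamma_w * (depth - d_wt)
u = 9.81 * (15.6 - 8.5) = 69.651 kPa
Effective stress = sigma - u
sigma' = 336.96 - 69.651 = 267.31 kPa


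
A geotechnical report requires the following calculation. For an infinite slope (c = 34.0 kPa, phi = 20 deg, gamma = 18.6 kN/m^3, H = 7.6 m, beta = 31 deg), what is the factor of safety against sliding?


Result: 1.151

Derivation:
Using Fs = c / (gamma*H*sin(beta)*cos(beta)) + tan(phi)/tan(beta)
Cohesion contribution = 34.0 / (18.6*7.6*sin(31)*cos(31))
Cohesion contribution = 0.544813
Friction contribution = tan(20)/tan(31) = 0.605748
Fs = 0.544813 + 0.605748
Fs = 1.151


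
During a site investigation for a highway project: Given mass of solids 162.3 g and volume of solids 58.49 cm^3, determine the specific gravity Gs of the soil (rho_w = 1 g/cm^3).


Using Gs = m_s / (V_s * rho_w)
Since rho_w = 1 g/cm^3:
Gs = 162.3 / 58.49
Gs = 2.775


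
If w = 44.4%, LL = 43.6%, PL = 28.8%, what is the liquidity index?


First compute the plasticity index:
PI = LL - PL = 43.6 - 28.8 = 14.8
Then compute the liquidity index:
LI = (w - PL) / PI
LI = (44.4 - 28.8) / 14.8
LI = 1.054


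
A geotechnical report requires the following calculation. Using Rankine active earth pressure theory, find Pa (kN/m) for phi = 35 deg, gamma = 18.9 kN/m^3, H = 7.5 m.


Compute active earth pressure coefficient:
Ka = tan^2(45 - phi/2) = tan^2(27.5) = 0.27099
Compute active force:
Pa = 0.5 * Ka * gamma * H^2
Pa = 0.5 * 0.27099 * 18.9 * 7.5^2
Pa = 144.05 kN/m


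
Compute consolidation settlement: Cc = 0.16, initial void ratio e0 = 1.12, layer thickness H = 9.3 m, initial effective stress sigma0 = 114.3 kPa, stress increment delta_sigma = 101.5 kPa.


Using Sc = Cc * H / (1 + e0) * log10((sigma0 + delta_sigma) / sigma0)
Stress ratio = (114.3 + 101.5) / 114.3 = 1.88801
log10(1.88801) = 0.276005
Cc * H / (1 + e0) = 0.16 * 9.3 / (1 + 1.12) = 0.701887
Sc = 0.701887 * 0.276005
Sc = 0.1937 m


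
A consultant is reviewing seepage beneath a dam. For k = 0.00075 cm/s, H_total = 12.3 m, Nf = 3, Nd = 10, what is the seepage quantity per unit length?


Convert k to m/s for unit consistency with H:
k = 0.00075 cm/s = 0.00075 / 100 m/s = 7.5e-06 m/s
Using q = k * H * Nf / Nd
Nf / Nd = 3 / 10 = 0.3
q = 7.5e-06 * 12.3 * 0.3
q = 2.768e-05 m^3/s per m


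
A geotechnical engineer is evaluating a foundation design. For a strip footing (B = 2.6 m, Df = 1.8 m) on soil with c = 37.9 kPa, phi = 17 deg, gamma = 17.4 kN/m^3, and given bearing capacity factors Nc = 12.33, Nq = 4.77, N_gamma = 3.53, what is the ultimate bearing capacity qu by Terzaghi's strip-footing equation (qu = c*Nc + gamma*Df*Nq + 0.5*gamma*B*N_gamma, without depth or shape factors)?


Result: 696.55 kPa

Derivation:
Compute qu = c*Nc + gamma*Df*Nq + 0.5*gamma*B*N_gamma
Term 1: 37.9 * 12.33 = 467.307
Term 2: 17.4 * 1.8 * 4.77 = 149.3964
Term 3: 0.5 * 17.4 * 2.6 * 3.53 = 79.8486
qu = 467.307 + 149.3964 + 79.8486
qu = 696.55 kPa


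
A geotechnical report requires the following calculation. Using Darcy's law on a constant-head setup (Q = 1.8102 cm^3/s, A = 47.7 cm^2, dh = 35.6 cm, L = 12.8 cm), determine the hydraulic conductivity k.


Result: 0.013645 cm/s

Derivation:
Compute hydraulic gradient:
i = dh / L = 35.6 / 12.8 = 2.78125
Then apply Darcy's law:
k = Q / (A * i)
k = 1.8102 / (47.7 * 2.78125)
k = 1.8102 / 132.666
k = 0.013645 cm/s


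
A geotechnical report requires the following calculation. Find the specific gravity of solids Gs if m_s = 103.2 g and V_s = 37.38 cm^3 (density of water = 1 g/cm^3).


Using Gs = m_s / (V_s * rho_w)
Since rho_w = 1 g/cm^3:
Gs = 103.2 / 37.38
Gs = 2.761


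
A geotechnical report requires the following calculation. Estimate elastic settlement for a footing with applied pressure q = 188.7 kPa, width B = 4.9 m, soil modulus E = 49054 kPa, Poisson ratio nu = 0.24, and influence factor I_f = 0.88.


Using Se = q * B * (1 - nu^2) * I_f / E
1 - nu^2 = 1 - 0.24^2 = 0.9424
Se = 188.7 * 4.9 * 0.9424 * 0.88 / 49054
Se = 0.015632 m
Convert to mm: Se = 0.015632 * 1000 = 15.632 mm


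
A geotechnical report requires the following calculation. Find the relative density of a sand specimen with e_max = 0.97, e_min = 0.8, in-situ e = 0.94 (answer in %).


Result: 17.65 %

Derivation:
Using Dr = (e_max - e) / (e_max - e_min) * 100
e_max - e = 0.97 - 0.94 = 0.03
e_max - e_min = 0.97 - 0.8 = 0.17
Dr = 0.03 / 0.17 * 100
Dr = 17.65 %


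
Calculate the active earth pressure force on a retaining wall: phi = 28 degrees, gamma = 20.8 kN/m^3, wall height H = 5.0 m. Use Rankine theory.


Compute active earth pressure coefficient:
Ka = tan^2(45 - phi/2) = tan^2(31.0) = 0.361033
Compute active force:
Pa = 0.5 * Ka * gamma * H^2
Pa = 0.5 * 0.361033 * 20.8 * 5.0^2
Pa = 93.87 kN/m


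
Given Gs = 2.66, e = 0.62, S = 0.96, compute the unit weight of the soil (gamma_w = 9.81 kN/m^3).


Using gamma = gamma_w * (Gs + S*e) / (1 + e)
Numerator: Gs + S*e = 2.66 + 0.96*0.62 = 3.2552
Denominator: 1 + e = 1 + 0.62 = 1.62
gamma = 9.81 * 3.2552 / 1.62
gamma = 19.712 kN/m^3


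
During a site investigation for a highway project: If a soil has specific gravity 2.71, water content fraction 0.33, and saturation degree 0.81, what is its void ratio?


Using the relation e = Gs * w / S
e = 2.71 * 0.33 / 0.81
e = 1.1041


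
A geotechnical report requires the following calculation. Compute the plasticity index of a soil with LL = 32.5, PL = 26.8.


Using PI = LL - PL
PI = 32.5 - 26.8
PI = 5.7


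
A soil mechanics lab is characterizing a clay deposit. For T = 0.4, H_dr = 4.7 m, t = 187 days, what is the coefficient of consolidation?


Result: 0.04725 m^2/day

Derivation:
Using cv = T * H_dr^2 / t
H_dr^2 = 4.7^2 = 22.09
cv = 0.4 * 22.09 / 187
cv = 0.04725 m^2/day


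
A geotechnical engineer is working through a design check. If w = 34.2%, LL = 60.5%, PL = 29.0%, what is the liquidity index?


First compute the plasticity index:
PI = LL - PL = 60.5 - 29.0 = 31.5
Then compute the liquidity index:
LI = (w - PL) / PI
LI = (34.2 - 29.0) / 31.5
LI = 0.165


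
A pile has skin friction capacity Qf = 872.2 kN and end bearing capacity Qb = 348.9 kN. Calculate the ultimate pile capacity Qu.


Using Qu = Qf + Qb
Qu = 872.2 + 348.9
Qu = 1221.1 kN


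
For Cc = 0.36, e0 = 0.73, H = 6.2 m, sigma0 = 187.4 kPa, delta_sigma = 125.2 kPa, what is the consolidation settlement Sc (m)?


Result: 0.2867 m

Derivation:
Using Sc = Cc * H / (1 + e0) * log10((sigma0 + delta_sigma) / sigma0)
Stress ratio = (187.4 + 125.2) / 187.4 = 1.66809
log10(1.66809) = 0.222219
Cc * H / (1 + e0) = 0.36 * 6.2 / (1 + 0.73) = 1.29017
Sc = 1.29017 * 0.222219
Sc = 0.2867 m


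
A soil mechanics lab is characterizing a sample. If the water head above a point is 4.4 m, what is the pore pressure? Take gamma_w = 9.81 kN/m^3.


Result: 43.16 kPa

Derivation:
Using u = gamma_w * h_w
u = 9.81 * 4.4
u = 43.16 kPa


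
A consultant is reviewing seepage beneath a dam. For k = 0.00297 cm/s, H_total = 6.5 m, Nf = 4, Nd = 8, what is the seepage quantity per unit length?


Convert k to m/s for unit consistency with H:
k = 0.00297 cm/s = 0.00297 / 100 m/s = 2.97e-05 m/s
Using q = k * H * Nf / Nd
Nf / Nd = 4 / 8 = 0.5
q = 2.97e-05 * 6.5 * 0.5
q = 9.653e-05 m^3/s per m


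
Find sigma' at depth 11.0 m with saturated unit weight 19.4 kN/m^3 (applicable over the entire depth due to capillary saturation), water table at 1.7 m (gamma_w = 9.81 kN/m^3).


Total stress = gamma_sat * depth
sigma = 19.4 * 11.0 = 213.4 kPa
Pore water pressure u = gamma_w * (depth - d_wt)
u = 9.81 * (11.0 - 1.7) = 91.233 kPa
Effective stress = sigma - u
sigma' = 213.4 - 91.233 = 122.17 kPa


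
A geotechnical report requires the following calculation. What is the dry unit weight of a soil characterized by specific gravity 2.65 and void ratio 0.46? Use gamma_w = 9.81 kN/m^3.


Result: 17.806 kN/m^3

Derivation:
Using gamma_d = Gs * gamma_w / (1 + e)
gamma_d = 2.65 * 9.81 / (1 + 0.46)
gamma_d = 2.65 * 9.81 / 1.46
gamma_d = 17.806 kN/m^3


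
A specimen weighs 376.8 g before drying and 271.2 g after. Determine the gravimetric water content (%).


Using w = (m_wet - m_dry) / m_dry * 100
m_wet - m_dry = 376.8 - 271.2 = 105.6 g
w = 105.6 / 271.2 * 100
w = 38.94 %


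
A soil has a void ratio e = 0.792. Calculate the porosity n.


Using the relation n = e / (1 + e)
n = 0.792 / (1 + 0.792)
n = 0.792 / 1.792
n = 0.442


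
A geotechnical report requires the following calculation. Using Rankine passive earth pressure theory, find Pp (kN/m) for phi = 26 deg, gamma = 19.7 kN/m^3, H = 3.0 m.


Compute passive earth pressure coefficient:
Kp = tan^2(45 + phi/2) = tan^2(58.0) = 2.561071
Compute passive force:
Pp = 0.5 * Kp * gamma * H^2
Pp = 0.5 * 2.561071 * 19.7 * 3.0^2
Pp = 227.04 kN/m


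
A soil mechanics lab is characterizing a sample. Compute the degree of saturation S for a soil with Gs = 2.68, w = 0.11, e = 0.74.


Result: 0.3984

Derivation:
Using S = Gs * w / e
S = 2.68 * 0.11 / 0.74
S = 0.3984


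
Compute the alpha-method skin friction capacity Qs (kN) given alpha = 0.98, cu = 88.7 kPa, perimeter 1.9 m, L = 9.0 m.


Using Qs = alpha * cu * perimeter * L
Qs = 0.98 * 88.7 * 1.9 * 9.0
Qs = 1486.43 kN


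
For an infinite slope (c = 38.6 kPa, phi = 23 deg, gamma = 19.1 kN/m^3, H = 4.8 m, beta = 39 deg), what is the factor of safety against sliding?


Using Fs = c / (gamma*H*sin(beta)*cos(beta)) + tan(phi)/tan(beta)
Cohesion contribution = 38.6 / (19.1*4.8*sin(39)*cos(39))
Cohesion contribution = 0.860871
Friction contribution = tan(23)/tan(39) = 0.524183
Fs = 0.860871 + 0.524183
Fs = 1.385


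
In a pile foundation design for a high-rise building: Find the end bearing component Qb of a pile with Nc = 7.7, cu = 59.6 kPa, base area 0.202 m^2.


Using Qb = Nc * cu * Ab
Qb = 7.7 * 59.6 * 0.202
Qb = 92.7 kN


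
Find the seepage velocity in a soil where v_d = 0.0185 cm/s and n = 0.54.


Using v_s = v_d / n
v_s = 0.0185 / 0.54
v_s = 0.03426 cm/s


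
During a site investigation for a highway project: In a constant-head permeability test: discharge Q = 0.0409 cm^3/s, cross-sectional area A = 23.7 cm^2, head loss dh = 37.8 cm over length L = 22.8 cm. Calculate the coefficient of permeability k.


Compute hydraulic gradient:
i = dh / L = 37.8 / 22.8 = 1.65789
Then apply Darcy's law:
k = Q / (A * i)
k = 0.0409 / (23.7 * 1.65789)
k = 0.0409 / 39.2921
k = 0.001041 cm/s


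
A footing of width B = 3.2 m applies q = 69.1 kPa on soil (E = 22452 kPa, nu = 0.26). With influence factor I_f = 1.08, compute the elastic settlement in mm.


Using Se = q * B * (1 - nu^2) * I_f / E
1 - nu^2 = 1 - 0.26^2 = 0.9324
Se = 69.1 * 3.2 * 0.9324 * 1.08 / 22452
Se = 0.009917 m
Convert to mm: Se = 0.009917 * 1000 = 9.917 mm


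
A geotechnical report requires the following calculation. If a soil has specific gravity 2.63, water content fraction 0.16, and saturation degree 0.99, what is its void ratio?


Using the relation e = Gs * w / S
e = 2.63 * 0.16 / 0.99
e = 0.4251


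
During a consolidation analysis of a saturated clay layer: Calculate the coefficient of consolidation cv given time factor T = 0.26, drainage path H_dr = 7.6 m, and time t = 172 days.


Using cv = T * H_dr^2 / t
H_dr^2 = 7.6^2 = 57.76
cv = 0.26 * 57.76 / 172
cv = 0.08731 m^2/day


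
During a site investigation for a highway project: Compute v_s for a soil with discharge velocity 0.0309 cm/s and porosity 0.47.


Using v_s = v_d / n
v_s = 0.0309 / 0.47
v_s = 0.06574 cm/s


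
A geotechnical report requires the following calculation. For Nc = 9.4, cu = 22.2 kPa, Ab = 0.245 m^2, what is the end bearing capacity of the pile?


Using Qb = Nc * cu * Ab
Qb = 9.4 * 22.2 * 0.245
Qb = 51.13 kN


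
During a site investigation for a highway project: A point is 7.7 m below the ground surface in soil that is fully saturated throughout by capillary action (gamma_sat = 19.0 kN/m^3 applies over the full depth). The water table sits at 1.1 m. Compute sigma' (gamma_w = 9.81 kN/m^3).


Total stress = gamma_sat * depth
sigma = 19.0 * 7.7 = 146.3 kPa
Pore water pressure u = gamma_w * (depth - d_wt)
u = 9.81 * (7.7 - 1.1) = 64.746 kPa
Effective stress = sigma - u
sigma' = 146.3 - 64.746 = 81.55 kPa


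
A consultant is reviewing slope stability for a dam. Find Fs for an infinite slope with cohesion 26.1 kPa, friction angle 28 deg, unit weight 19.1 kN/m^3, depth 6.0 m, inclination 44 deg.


Result: 1.006

Derivation:
Using Fs = c / (gamma*H*sin(beta)*cos(beta)) + tan(phi)/tan(beta)
Cohesion contribution = 26.1 / (19.1*6.0*sin(44)*cos(44))
Cohesion contribution = 0.455775
Friction contribution = tan(28)/tan(44) = 0.550601
Fs = 0.455775 + 0.550601
Fs = 1.006


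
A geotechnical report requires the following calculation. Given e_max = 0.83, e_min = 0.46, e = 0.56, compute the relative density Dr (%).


Using Dr = (e_max - e) / (e_max - e_min) * 100
e_max - e = 0.83 - 0.56 = 0.27
e_max - e_min = 0.83 - 0.46 = 0.37
Dr = 0.27 / 0.37 * 100
Dr = 72.97 %


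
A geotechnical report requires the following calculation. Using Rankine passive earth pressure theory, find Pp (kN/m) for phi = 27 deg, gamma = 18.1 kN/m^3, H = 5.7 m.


Compute passive earth pressure coefficient:
Kp = tan^2(45 + phi/2) = tan^2(58.5) = 2.66294
Compute passive force:
Pp = 0.5 * Kp * gamma * H^2
Pp = 0.5 * 2.66294 * 18.1 * 5.7^2
Pp = 783.0 kN/m


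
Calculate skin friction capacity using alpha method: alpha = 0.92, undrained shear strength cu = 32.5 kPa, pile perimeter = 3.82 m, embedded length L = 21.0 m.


Using Qs = alpha * cu * perimeter * L
Qs = 0.92 * 32.5 * 3.82 * 21.0
Qs = 2398.58 kN


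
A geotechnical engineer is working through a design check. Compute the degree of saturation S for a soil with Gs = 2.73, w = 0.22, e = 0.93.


Result: 0.6458

Derivation:
Using S = Gs * w / e
S = 2.73 * 0.22 / 0.93
S = 0.6458


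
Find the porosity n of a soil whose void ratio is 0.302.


Result: 0.232

Derivation:
Using the relation n = e / (1 + e)
n = 0.302 / (1 + 0.302)
n = 0.302 / 1.302
n = 0.232


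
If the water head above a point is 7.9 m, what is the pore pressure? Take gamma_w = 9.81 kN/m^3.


Using u = gamma_w * h_w
u = 9.81 * 7.9
u = 77.5 kPa


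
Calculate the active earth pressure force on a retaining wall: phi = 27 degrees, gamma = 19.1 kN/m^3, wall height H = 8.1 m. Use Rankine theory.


Result: 235.29 kN/m

Derivation:
Compute active earth pressure coefficient:
Ka = tan^2(45 - phi/2) = tan^2(31.5) = 0.375525
Compute active force:
Pa = 0.5 * Ka * gamma * H^2
Pa = 0.5 * 0.375525 * 19.1 * 8.1^2
Pa = 235.29 kN/m


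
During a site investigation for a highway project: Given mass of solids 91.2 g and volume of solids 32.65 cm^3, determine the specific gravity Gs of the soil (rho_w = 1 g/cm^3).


Using Gs = m_s / (V_s * rho_w)
Since rho_w = 1 g/cm^3:
Gs = 91.2 / 32.65
Gs = 2.793


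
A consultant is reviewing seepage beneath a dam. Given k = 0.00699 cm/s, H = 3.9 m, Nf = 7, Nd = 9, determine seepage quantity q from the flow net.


Convert k to m/s for unit consistency with H:
k = 0.00699 cm/s = 0.00699 / 100 m/s = 6.99e-05 m/s
Using q = k * H * Nf / Nd
Nf / Nd = 7 / 9 = 0.7778
q = 6.99e-05 * 3.9 * 0.7778
q = 0.000212 m^3/s per m


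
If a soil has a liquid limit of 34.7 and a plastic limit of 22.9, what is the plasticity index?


Using PI = LL - PL
PI = 34.7 - 22.9
PI = 11.8


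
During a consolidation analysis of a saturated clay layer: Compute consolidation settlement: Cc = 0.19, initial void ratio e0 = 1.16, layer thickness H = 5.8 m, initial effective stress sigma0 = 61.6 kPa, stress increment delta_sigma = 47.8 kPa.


Using Sc = Cc * H / (1 + e0) * log10((sigma0 + delta_sigma) / sigma0)
Stress ratio = (61.6 + 47.8) / 61.6 = 1.77597
log10(1.77597) = 0.249437
Cc * H / (1 + e0) = 0.19 * 5.8 / (1 + 1.16) = 0.510185
Sc = 0.510185 * 0.249437
Sc = 0.1273 m


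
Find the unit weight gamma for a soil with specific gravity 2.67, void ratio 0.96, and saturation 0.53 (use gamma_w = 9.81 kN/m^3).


Using gamma = gamma_w * (Gs + S*e) / (1 + e)
Numerator: Gs + S*e = 2.67 + 0.53*0.96 = 3.1788
Denominator: 1 + e = 1 + 0.96 = 1.96
gamma = 9.81 * 3.1788 / 1.96
gamma = 15.91 kN/m^3


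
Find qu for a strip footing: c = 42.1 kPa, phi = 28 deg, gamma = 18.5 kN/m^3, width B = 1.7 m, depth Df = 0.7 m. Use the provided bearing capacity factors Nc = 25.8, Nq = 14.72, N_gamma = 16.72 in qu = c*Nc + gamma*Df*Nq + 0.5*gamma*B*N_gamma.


Compute qu = c*Nc + gamma*Df*Nq + 0.5*gamma*B*N_gamma
Term 1: 42.1 * 25.8 = 1086.18
Term 2: 18.5 * 0.7 * 14.72 = 190.624
Term 3: 0.5 * 18.5 * 1.7 * 16.72 = 262.922
qu = 1086.18 + 190.624 + 262.922
qu = 1539.73 kPa


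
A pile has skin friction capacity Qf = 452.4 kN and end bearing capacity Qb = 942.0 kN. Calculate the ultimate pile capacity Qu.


Using Qu = Qf + Qb
Qu = 452.4 + 942.0
Qu = 1394.4 kN


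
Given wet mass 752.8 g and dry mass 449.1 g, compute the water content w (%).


Using w = (m_wet - m_dry) / m_dry * 100
m_wet - m_dry = 752.8 - 449.1 = 303.7 g
w = 303.7 / 449.1 * 100
w = 67.62 %


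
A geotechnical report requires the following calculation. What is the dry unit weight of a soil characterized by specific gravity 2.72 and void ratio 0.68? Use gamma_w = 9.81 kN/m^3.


Using gamma_d = Gs * gamma_w / (1 + e)
gamma_d = 2.72 * 9.81 / (1 + 0.68)
gamma_d = 2.72 * 9.81 / 1.68
gamma_d = 15.883 kN/m^3


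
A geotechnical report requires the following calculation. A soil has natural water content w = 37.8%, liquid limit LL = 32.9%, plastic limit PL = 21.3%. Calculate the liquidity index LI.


Result: 1.422

Derivation:
First compute the plasticity index:
PI = LL - PL = 32.9 - 21.3 = 11.6
Then compute the liquidity index:
LI = (w - PL) / PI
LI = (37.8 - 21.3) / 11.6
LI = 1.422


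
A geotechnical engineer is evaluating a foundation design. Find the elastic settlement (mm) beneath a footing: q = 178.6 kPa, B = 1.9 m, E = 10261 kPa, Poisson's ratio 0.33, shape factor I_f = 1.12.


Using Se = q * B * (1 - nu^2) * I_f / E
1 - nu^2 = 1 - 0.33^2 = 0.8911
Se = 178.6 * 1.9 * 0.8911 * 1.12 / 10261
Se = 0.033006 m
Convert to mm: Se = 0.033006 * 1000 = 33.006 mm


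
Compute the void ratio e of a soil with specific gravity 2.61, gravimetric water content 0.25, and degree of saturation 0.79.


Using the relation e = Gs * w / S
e = 2.61 * 0.25 / 0.79
e = 0.8259


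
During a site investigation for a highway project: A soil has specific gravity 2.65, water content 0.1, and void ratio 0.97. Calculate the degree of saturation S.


Using S = Gs * w / e
S = 2.65 * 0.1 / 0.97
S = 0.2732


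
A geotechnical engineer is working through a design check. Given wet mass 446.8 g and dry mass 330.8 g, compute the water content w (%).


Using w = (m_wet - m_dry) / m_dry * 100
m_wet - m_dry = 446.8 - 330.8 = 116.0 g
w = 116.0 / 330.8 * 100
w = 35.07 %


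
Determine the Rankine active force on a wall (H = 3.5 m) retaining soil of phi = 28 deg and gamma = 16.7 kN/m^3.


Compute active earth pressure coefficient:
Ka = tan^2(45 - phi/2) = tan^2(31.0) = 0.361033
Compute active force:
Pa = 0.5 * Ka * gamma * H^2
Pa = 0.5 * 0.361033 * 16.7 * 3.5^2
Pa = 36.93 kN/m


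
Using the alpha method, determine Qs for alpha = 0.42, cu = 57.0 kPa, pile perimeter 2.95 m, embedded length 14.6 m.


Result: 1031.1 kN

Derivation:
Using Qs = alpha * cu * perimeter * L
Qs = 0.42 * 57.0 * 2.95 * 14.6
Qs = 1031.1 kN


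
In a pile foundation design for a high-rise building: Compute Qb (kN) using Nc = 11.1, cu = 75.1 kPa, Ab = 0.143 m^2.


Result: 119.21 kN

Derivation:
Using Qb = Nc * cu * Ab
Qb = 11.1 * 75.1 * 0.143
Qb = 119.21 kN


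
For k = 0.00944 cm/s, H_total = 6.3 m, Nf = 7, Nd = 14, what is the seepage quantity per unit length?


Convert k to m/s for unit consistency with H:
k = 0.00944 cm/s = 0.00944 / 100 m/s = 9.44e-05 m/s
Using q = k * H * Nf / Nd
Nf / Nd = 7 / 14 = 0.5
q = 9.44e-05 * 6.3 * 0.5
q = 0.0002974 m^3/s per m


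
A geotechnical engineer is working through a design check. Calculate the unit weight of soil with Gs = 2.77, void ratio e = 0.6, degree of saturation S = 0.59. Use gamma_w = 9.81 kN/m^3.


Using gamma = gamma_w * (Gs + S*e) / (1 + e)
Numerator: Gs + S*e = 2.77 + 0.59*0.6 = 3.124
Denominator: 1 + e = 1 + 0.6 = 1.6
gamma = 9.81 * 3.124 / 1.6
gamma = 19.154 kN/m^3


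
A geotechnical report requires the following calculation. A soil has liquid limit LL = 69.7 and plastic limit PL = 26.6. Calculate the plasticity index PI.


Using PI = LL - PL
PI = 69.7 - 26.6
PI = 43.1


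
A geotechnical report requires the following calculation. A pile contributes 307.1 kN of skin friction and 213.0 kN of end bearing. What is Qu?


Using Qu = Qf + Qb
Qu = 307.1 + 213.0
Qu = 520.1 kN


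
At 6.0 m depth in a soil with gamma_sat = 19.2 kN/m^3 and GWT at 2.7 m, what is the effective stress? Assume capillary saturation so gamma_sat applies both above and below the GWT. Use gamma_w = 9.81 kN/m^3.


Total stress = gamma_sat * depth
sigma = 19.2 * 6.0 = 115.2 kPa
Pore water pressure u = gamma_w * (depth - d_wt)
u = 9.81 * (6.0 - 2.7) = 32.373 kPa
Effective stress = sigma - u
sigma' = 115.2 - 32.373 = 82.83 kPa


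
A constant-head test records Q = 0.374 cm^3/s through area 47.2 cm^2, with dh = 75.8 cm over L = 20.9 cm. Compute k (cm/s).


Compute hydraulic gradient:
i = dh / L = 75.8 / 20.9 = 3.62679
Then apply Darcy's law:
k = Q / (A * i)
k = 0.374 / (47.2 * 3.62679)
k = 0.374 / 171.185
k = 0.002185 cm/s


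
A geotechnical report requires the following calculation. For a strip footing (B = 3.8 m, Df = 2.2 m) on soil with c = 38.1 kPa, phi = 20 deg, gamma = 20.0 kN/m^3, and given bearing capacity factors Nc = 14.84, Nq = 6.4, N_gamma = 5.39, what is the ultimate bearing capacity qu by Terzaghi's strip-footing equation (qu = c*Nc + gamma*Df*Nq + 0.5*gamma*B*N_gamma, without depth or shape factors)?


Compute qu = c*Nc + gamma*Df*Nq + 0.5*gamma*B*N_gamma
Term 1: 38.1 * 14.84 = 565.404
Term 2: 20.0 * 2.2 * 6.4 = 281.6
Term 3: 0.5 * 20.0 * 3.8 * 5.39 = 204.82
qu = 565.404 + 281.6 + 204.82
qu = 1051.82 kPa


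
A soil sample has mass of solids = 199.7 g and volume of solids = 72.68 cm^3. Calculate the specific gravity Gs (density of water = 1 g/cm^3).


Using Gs = m_s / (V_s * rho_w)
Since rho_w = 1 g/cm^3:
Gs = 199.7 / 72.68
Gs = 2.748


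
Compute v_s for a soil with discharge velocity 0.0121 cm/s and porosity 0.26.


Result: 0.04654 cm/s

Derivation:
Using v_s = v_d / n
v_s = 0.0121 / 0.26
v_s = 0.04654 cm/s


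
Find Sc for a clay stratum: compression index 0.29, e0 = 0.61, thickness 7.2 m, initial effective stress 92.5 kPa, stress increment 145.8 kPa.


Using Sc = Cc * H / (1 + e0) * log10((sigma0 + delta_sigma) / sigma0)
Stress ratio = (92.5 + 145.8) / 92.5 = 2.57622
log10(2.57622) = 0.410982
Cc * H / (1 + e0) = 0.29 * 7.2 / (1 + 0.61) = 1.29689
Sc = 1.29689 * 0.410982
Sc = 0.533 m


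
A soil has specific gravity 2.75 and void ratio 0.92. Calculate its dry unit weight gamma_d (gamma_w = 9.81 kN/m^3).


Using gamma_d = Gs * gamma_w / (1 + e)
gamma_d = 2.75 * 9.81 / (1 + 0.92)
gamma_d = 2.75 * 9.81 / 1.92
gamma_d = 14.051 kN/m^3


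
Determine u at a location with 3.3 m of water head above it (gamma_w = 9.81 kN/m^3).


Using u = gamma_w * h_w
u = 9.81 * 3.3
u = 32.37 kPa
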